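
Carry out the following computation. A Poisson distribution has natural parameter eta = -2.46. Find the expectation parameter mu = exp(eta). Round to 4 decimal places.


Expectation parameter for Poisson exponential family:
mu = exp(eta).
eta = -2.46.
mu = exp(-2.46) = 0.0854

0.0854


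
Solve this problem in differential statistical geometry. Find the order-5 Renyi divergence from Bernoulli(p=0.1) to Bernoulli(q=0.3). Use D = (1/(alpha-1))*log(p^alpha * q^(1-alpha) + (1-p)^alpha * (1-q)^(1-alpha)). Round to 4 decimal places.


Renyi divergence of order alpha between Bernoulli distributions:
D = (1/(alpha-1))*log(p^alpha * q^(1-alpha) + (1-p)^alpha * (1-q)^(1-alpha)).
alpha = 5, p = 0.1, q = 0.3.
p^alpha * q^(1-alpha) = 0.1^5 * 0.3^-4 = 0.001235.
(1-p)^alpha * (1-q)^(1-alpha) = 0.9^5 * 0.7^-4 = 2.45935.
sum = 0.001235 + 2.45935 = 2.460585.
D = (1/4)*log(2.460585) = 0.2251

0.2251


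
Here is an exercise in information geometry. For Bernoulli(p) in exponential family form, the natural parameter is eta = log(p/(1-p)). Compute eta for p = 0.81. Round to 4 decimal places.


Natural parameter for Bernoulli: eta = log(p/(1-p)).
p = 0.81, 1-p = 0.19.
p/(1-p) = 4.263158.
eta = log(4.263158) = 1.4500

1.4500


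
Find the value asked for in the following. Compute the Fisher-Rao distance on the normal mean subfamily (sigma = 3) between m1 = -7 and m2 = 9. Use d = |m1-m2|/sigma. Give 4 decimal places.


On the fixed-variance normal subfamily, geodesic distance = |m1-m2|/sigma.
|-7 - 9| = 16.
sigma = 3.
d = 16/3 = 5.3333

5.3333


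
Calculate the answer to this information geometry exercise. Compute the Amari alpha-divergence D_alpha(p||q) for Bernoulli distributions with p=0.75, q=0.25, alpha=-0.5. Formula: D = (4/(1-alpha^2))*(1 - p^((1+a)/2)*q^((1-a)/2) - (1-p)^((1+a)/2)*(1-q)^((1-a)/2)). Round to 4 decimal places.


Amari alpha-divergence:
D = (4/(1-alpha^2))*(1 - p^((1+a)/2)*q^((1-a)/2) - (1-p)^((1+a)/2)*(1-q)^((1-a)/2)).
alpha = -0.5, p = 0.75, q = 0.25.
e1 = (1+alpha)/2 = 0.25, e2 = (1-alpha)/2 = 0.75.
t1 = p^e1 * q^e2 = 0.75^0.25 * 0.25^0.75 = 0.329019.
t2 = (1-p)^e1 * (1-q)^e2 = 0.25^0.25 * 0.75^0.75 = 0.569877.
4/(1-alpha^2) = 5.333333.
D = 5.333333*(1 - 0.329019 - 0.569877) = 0.5392

0.5392


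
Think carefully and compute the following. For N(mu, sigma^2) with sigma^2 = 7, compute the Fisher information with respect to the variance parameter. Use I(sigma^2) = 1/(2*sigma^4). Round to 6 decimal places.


Fisher information for variance: I(sigma^2) = 1/(2*sigma^4).
sigma^2 = 7, so sigma^4 = 49.
I = 1/(2*49) = 1/98 = 0.010204

0.010204


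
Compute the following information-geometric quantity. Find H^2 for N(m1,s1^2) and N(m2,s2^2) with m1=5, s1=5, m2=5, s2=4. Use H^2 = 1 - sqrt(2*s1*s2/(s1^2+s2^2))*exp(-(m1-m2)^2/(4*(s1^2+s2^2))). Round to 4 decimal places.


Squared Hellinger distance for Gaussians:
H^2 = 1 - sqrt(2*s1*s2/(s1^2+s2^2)) * exp(-(m1-m2)^2/(4*(s1^2+s2^2))).
s1^2 = 25, s2^2 = 16, s1^2+s2^2 = 41.
sqrt(2*5*4/(41)) = 0.98773.
(m1-m2)^2 = (0)^2 = 0.
exp(-0/(4*41)) = exp(0.0) = 1.0.
H^2 = 1 - 0.98773*1.0 = 0.0123

0.0123


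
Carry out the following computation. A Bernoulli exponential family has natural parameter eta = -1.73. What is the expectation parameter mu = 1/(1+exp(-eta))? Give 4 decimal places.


Dual coordinate (expectation parameter) for Bernoulli:
mu = 1/(1+exp(-eta)).
eta = -1.73.
exp(-eta) = exp(1.73) = 5.640654.
mu = 1/(1+5.640654) = 0.1506

0.1506


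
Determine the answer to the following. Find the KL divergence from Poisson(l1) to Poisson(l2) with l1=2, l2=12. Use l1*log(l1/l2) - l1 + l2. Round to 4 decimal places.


KL divergence for Poisson:
KL = l1*log(l1/l2) - l1 + l2.
l1 = 2, l2 = 12.
log(2/12) = -1.791759.
l1*log(l1/l2) = 2 * -1.791759 = -3.583519.
KL = -3.583519 - 2 + 12 = 6.4165

6.4165


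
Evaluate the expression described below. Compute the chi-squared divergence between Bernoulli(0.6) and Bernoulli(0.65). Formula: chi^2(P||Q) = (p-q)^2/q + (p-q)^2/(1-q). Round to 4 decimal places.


Chi-squared divergence between Bernoulli distributions:
chi^2 = (p-q)^2/q + (p-q)^2/(1-q).
p = 0.6, q = 0.65, p-q = -0.05.
(p-q)^2 = 0.0025.
term1 = 0.0025/0.65 = 0.003846.
term2 = 0.0025/0.35 = 0.007143.
chi^2 = 0.003846 + 0.007143 = 0.0110

0.0110


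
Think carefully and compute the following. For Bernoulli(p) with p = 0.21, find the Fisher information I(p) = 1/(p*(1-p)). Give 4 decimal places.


For Bernoulli(p), Fisher information is I(p) = 1/(p*(1-p)).
p = 0.21, 1-p = 0.79.
p*(1-p) = 0.1659.
I(p) = 1/0.1659 = 6.0277

6.0277


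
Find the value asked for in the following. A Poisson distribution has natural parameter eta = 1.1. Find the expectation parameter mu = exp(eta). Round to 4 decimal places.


Expectation parameter for Poisson exponential family:
mu = exp(eta).
eta = 1.1.
mu = exp(1.1) = 3.0042

3.0042


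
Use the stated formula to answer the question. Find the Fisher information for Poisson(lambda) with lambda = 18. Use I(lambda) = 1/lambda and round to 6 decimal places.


Fisher information for Poisson: I(lambda) = 1/lambda.
lambda = 18.
I(lambda) = 1/18 = 0.055556

0.055556


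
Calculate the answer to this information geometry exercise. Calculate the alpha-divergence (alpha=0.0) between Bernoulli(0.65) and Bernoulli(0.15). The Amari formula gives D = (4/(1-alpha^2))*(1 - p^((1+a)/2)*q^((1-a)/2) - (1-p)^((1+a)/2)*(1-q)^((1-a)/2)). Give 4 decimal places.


Amari alpha-divergence:
D = (4/(1-alpha^2))*(1 - p^((1+a)/2)*q^((1-a)/2) - (1-p)^((1+a)/2)*(1-q)^((1-a)/2)).
alpha = 0.0, p = 0.65, q = 0.15.
e1 = (1+alpha)/2 = 0.5, e2 = (1-alpha)/2 = 0.5.
t1 = p^e1 * q^e2 = 0.65^0.5 * 0.15^0.5 = 0.31225.
t2 = (1-p)^e1 * (1-q)^e2 = 0.35^0.5 * 0.85^0.5 = 0.545436.
4/(1-alpha^2) = 4.0.
D = 4.0*(1 - 0.31225 - 0.545436) = 0.5693

0.5693


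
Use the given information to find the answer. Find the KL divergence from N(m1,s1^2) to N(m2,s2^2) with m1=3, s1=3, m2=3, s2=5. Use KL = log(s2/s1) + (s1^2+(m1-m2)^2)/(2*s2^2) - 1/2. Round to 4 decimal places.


KL divergence between normal distributions:
KL = log(s2/s1) + (s1^2 + (m1-m2)^2)/(2*s2^2) - 1/2.
log(5/3) = 0.510826.
(3^2 + (3-3)^2)/(2*5^2) = (9 + 0)/50 = 0.18.
KL = 0.510826 + 0.18 - 0.5 = 0.1908

0.1908


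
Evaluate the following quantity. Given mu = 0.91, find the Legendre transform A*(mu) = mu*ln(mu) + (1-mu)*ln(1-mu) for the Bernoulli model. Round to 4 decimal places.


Legendre transform for Bernoulli:
A*(mu) = mu*log(mu) + (1-mu)*log(1-mu).
mu = 0.91, 1-mu = 0.09.
mu*log(mu) = 0.91*log(0.91) = -0.085823.
(1-mu)*log(1-mu) = 0.09*log(0.09) = -0.216715.
A* = -0.085823 + -0.216715 = -0.3025

-0.3025


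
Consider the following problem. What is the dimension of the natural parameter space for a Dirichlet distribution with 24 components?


Exponential family dimension calculation:
Dirichlet with 24 components has 24 natural parameters.

24


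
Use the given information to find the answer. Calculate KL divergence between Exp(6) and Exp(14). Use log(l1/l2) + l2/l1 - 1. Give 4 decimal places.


KL divergence for exponential family:
KL = log(l1/l2) + l2/l1 - 1.
log(6/14) = -0.847298.
14/6 = 2.333333.
KL = -0.847298 + 2.333333 - 1 = 0.4860

0.4860


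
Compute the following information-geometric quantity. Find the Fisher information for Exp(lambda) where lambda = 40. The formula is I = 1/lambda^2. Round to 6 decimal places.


Fisher information for exponential: I(lambda) = 1/lambda^2.
lambda = 40, lambda^2 = 1600.
I = 1/1600 = 0.000625

0.000625


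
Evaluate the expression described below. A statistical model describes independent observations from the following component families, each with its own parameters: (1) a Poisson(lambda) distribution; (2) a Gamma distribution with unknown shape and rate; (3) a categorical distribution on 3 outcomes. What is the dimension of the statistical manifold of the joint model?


The dimension of a statistical manifold equals the number of free
(independent) real parameters of the model. For a product of independent
blocks the parameter counts add.
- Poisson (lambda): 1.
- Gamma (shape, rate): 2.
- categorical on 3 outcomes (probabilities sum to 1): 3-1 = 2.
Total = 1 + 2 + 2 = 5.
Dimension = 5

5


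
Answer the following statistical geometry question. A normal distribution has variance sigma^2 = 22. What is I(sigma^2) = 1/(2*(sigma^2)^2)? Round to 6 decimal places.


Fisher information for variance: I(sigma^2) = 1/(2*sigma^4).
sigma^2 = 22, so sigma^4 = 484.
I = 1/(2*484) = 1/968 = 0.001033

0.001033


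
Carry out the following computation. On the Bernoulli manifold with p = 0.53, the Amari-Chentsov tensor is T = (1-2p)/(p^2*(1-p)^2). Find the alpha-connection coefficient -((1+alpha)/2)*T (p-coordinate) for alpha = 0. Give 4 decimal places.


Skewness (Amari-Chentsov) tensor: T = (1-2p)/(p^2*(1-p)^2).
p = 0.53, 1-2p = -0.06, p^2 = 0.2809, (1-p)^2 = 0.2209.
T = -0.06/(0.2809 * 0.2209) = -0.96695.
In the p-coordinate, Gamma^(alpha) = Gamma^(0) - (alpha/2)*T with Gamma^(0) = (1/2)*g'(p) = -T/2,
so Gamma^(alpha) = -((1+alpha)/2)*T.
alpha = 0, -(1+alpha)/2 = -0.5.
Gamma = -0.5 * -0.96695 = 0.4835

0.4835


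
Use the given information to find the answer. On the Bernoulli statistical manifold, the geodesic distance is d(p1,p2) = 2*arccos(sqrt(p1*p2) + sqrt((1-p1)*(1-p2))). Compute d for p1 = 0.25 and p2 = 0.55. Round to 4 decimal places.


Geodesic distance on Bernoulli manifold:
d(p1,p2) = 2*arccos(sqrt(p1*p2) + sqrt((1-p1)*(1-p2))).
sqrt(p1*p2) = sqrt(0.25*0.55) = 0.37081.
sqrt((1-p1)*(1-p2)) = sqrt(0.75*0.45) = 0.580948.
arg = 0.37081 + 0.580948 = 0.951757.
d = 2*arccos(0.951757) = 0.6238

0.6238


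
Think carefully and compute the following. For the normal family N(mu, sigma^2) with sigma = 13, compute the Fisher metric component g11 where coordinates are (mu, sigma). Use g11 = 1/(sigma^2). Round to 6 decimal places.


For the 2-parameter normal family, the Fisher metric has:
  g11 = 1/sigma^2, g22 = 2/sigma^2.
sigma = 13, sigma^2 = 169.
g11 = 0.005917

0.005917


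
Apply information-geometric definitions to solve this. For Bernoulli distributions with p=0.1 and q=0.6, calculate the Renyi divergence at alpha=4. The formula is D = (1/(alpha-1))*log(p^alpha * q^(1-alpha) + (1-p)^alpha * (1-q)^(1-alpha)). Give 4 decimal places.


Renyi divergence of order alpha between Bernoulli distributions:
D = (1/(alpha-1))*log(p^alpha * q^(1-alpha) + (1-p)^alpha * (1-q)^(1-alpha)).
alpha = 4, p = 0.1, q = 0.6.
p^alpha * q^(1-alpha) = 0.1^4 * 0.6^-3 = 0.000463.
(1-p)^alpha * (1-q)^(1-alpha) = 0.9^4 * 0.4^-3 = 10.251562.
sum = 0.000463 + 10.251562 = 10.252025.
D = (1/3)*log(10.252025) = 0.7758

0.7758


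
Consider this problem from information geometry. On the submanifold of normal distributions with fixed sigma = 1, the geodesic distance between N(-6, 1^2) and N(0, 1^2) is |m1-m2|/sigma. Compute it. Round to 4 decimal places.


On the fixed-variance normal subfamily, geodesic distance = |m1-m2|/sigma.
|-6 - 0| = 6.
sigma = 1.
d = 6/1 = 6.0000

6.0000


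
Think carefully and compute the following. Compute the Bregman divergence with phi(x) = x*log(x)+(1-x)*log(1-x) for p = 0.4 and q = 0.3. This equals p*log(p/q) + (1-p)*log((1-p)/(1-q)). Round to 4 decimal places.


Bregman divergence with negative entropy generator:
D = p*log(p/q) + (1-p)*log((1-p)/(1-q)).
p = 0.4, q = 0.3.
p*log(p/q) = 0.4*log(0.4/0.3) = 0.115073.
(1-p)*log((1-p)/(1-q)) = 0.6*log(0.6/0.7) = -0.09249.
D = 0.115073 + -0.09249 = 0.0226

0.0226


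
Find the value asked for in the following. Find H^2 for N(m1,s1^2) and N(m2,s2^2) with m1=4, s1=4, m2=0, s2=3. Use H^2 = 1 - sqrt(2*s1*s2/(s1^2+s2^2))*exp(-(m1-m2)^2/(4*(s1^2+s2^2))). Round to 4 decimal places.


Squared Hellinger distance for Gaussians:
H^2 = 1 - sqrt(2*s1*s2/(s1^2+s2^2)) * exp(-(m1-m2)^2/(4*(s1^2+s2^2))).
s1^2 = 16, s2^2 = 9, s1^2+s2^2 = 25.
sqrt(2*4*3/(25)) = 0.979796.
(m1-m2)^2 = (4)^2 = 16.
exp(-16/(4*25)) = exp(-0.16) = 0.852144.
H^2 = 1 - 0.979796*0.852144 = 0.1651

0.1651


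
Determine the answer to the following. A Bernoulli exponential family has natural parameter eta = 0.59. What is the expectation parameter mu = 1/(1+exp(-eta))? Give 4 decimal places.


Dual coordinate (expectation parameter) for Bernoulli:
mu = 1/(1+exp(-eta)).
eta = 0.59.
exp(-eta) = exp(-0.59) = 0.554327.
mu = 1/(1+0.554327) = 0.6434

0.6434


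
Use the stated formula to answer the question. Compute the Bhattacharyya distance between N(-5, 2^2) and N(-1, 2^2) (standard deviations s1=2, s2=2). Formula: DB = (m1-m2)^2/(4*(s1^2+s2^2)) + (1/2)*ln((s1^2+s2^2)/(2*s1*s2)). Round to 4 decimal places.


Bhattacharyya distance between two Gaussians:
DB = (m1-m2)^2/(4*(s1^2+s2^2)) + (1/2)*ln((s1^2+s2^2)/(2*s1*s2)).
(m1-m2)^2 = (-4)^2 = 16.
s1^2+s2^2 = 4 + 4 = 8.
term1 = 16/32 = 0.5.
term2 = 0.5*ln(8/8.0) = 0.0.
DB = 0.5 + 0.0 = 0.5000

0.5000


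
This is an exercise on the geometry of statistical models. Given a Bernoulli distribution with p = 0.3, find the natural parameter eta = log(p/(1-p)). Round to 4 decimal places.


Natural parameter for Bernoulli: eta = log(p/(1-p)).
p = 0.3, 1-p = 0.7.
p/(1-p) = 0.428571.
eta = log(0.428571) = -0.8473

-0.8473


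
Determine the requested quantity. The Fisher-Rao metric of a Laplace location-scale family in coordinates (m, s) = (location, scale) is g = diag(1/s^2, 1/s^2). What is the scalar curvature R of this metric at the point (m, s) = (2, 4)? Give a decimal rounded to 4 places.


The metric has the form g = (A dm^2 + B ds^2)/s^2 with A = 1, B = 1.
Substitute u = sqrt(A/B)*m: g = B*(du^2 + ds^2)/s^2, i.e. B times the
Poincare upper half-plane metric, which has constant Gaussian curvature -1.
Scaling a 2D metric by a constant c divides the Gaussian curvature by c,
so K = -1/B = -1/(1) = -1.0000 everywhere (the point (m, s) = (2, 4) is irrelevant:
the curvature is constant).
Scalar curvature in dimension 2: R = 2K = -2/(1) = -2.0000.

-2.0000


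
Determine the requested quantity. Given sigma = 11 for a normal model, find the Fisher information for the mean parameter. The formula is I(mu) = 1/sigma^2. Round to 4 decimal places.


The Fisher information for the mean of a normal distribution is I(mu) = 1/sigma^2.
sigma = 11, so sigma^2 = 121.
I(mu) = 1/121 = 0.0083

0.0083


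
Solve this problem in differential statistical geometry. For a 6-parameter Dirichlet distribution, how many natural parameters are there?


Exponential family dimension calculation:
Dirichlet with 6 components has 6 natural parameters.

6


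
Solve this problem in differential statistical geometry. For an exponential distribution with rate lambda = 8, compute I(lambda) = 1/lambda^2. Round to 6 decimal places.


Fisher information for exponential: I(lambda) = 1/lambda^2.
lambda = 8, lambda^2 = 64.
I = 1/64 = 0.015625

0.015625


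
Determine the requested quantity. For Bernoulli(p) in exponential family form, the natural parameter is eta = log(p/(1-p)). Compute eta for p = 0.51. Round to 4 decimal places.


Natural parameter for Bernoulli: eta = log(p/(1-p)).
p = 0.51, 1-p = 0.49.
p/(1-p) = 1.040816.
eta = log(1.040816) = 0.0400

0.0400


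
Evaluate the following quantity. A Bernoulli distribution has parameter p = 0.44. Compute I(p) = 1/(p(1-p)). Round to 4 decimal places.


For Bernoulli(p), Fisher information is I(p) = 1/(p*(1-p)).
p = 0.44, 1-p = 0.56.
p*(1-p) = 0.2464.
I(p) = 1/0.2464 = 4.0584

4.0584


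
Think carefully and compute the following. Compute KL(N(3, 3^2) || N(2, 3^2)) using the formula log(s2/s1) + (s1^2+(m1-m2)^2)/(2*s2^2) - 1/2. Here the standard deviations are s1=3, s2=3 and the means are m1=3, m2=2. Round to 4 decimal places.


KL divergence between normal distributions:
KL = log(s2/s1) + (s1^2 + (m1-m2)^2)/(2*s2^2) - 1/2.
log(3/3) = 0.0.
(3^2 + (3-2)^2)/(2*3^2) = (9 + 1)/18 = 0.555556.
KL = 0.0 + 0.555556 - 0.5 = 0.0556

0.0556


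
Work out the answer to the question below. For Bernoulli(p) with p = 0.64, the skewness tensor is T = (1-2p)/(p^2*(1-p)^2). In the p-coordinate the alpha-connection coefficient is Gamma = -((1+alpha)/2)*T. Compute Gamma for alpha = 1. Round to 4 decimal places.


Skewness (Amari-Chentsov) tensor: T = (1-2p)/(p^2*(1-p)^2).
p = 0.64, 1-2p = -0.28, p^2 = 0.4096, (1-p)^2 = 0.1296.
T = -0.28/(0.4096 * 0.1296) = -5.274643.
In the p-coordinate, Gamma^(alpha) = Gamma^(0) - (alpha/2)*T with Gamma^(0) = (1/2)*g'(p) = -T/2,
so Gamma^(alpha) = -((1+alpha)/2)*T.
alpha = 1, -(1+alpha)/2 = -1.0.
Gamma = -1.0 * -5.274643 = 5.2746

5.2746


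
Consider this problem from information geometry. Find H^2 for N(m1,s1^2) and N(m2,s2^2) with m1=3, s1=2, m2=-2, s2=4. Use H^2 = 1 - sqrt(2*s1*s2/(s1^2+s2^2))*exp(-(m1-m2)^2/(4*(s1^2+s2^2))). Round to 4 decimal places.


Squared Hellinger distance for Gaussians:
H^2 = 1 - sqrt(2*s1*s2/(s1^2+s2^2)) * exp(-(m1-m2)^2/(4*(s1^2+s2^2))).
s1^2 = 4, s2^2 = 16, s1^2+s2^2 = 20.
sqrt(2*2*4/(20)) = 0.894427.
(m1-m2)^2 = (5)^2 = 25.
exp(-25/(4*20)) = exp(-0.3125) = 0.731616.
H^2 = 1 - 0.894427*0.731616 = 0.3456

0.3456


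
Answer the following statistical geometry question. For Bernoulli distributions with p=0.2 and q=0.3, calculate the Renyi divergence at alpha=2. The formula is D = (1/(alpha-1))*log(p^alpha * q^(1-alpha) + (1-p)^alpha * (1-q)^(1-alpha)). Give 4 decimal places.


Renyi divergence of order alpha between Bernoulli distributions:
D = (1/(alpha-1))*log(p^alpha * q^(1-alpha) + (1-p)^alpha * (1-q)^(1-alpha)).
alpha = 2, p = 0.2, q = 0.3.
p^alpha * q^(1-alpha) = 0.2^2 * 0.3^-1 = 0.133333.
(1-p)^alpha * (1-q)^(1-alpha) = 0.8^2 * 0.7^-1 = 0.914286.
sum = 0.133333 + 0.914286 = 1.047619.
D = (1/1)*log(1.047619) = 0.0465

0.0465


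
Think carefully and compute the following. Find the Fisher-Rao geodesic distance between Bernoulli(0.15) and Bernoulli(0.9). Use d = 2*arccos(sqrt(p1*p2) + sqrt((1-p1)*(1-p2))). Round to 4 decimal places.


Geodesic distance on Bernoulli manifold:
d(p1,p2) = 2*arccos(sqrt(p1*p2) + sqrt((1-p1)*(1-p2))).
sqrt(p1*p2) = sqrt(0.15*0.9) = 0.367423.
sqrt((1-p1)*(1-p2)) = sqrt(0.85*0.1) = 0.291548.
arg = 0.367423 + 0.291548 = 0.658971.
d = 2*arccos(0.658971) = 1.7027

1.7027


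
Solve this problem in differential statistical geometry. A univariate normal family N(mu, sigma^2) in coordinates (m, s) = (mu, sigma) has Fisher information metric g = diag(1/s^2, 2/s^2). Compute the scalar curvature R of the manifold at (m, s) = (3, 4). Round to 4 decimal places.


The metric has the form g = (A dm^2 + B ds^2)/s^2 with A = 1, B = 2.
Substitute u = sqrt(A/B)*m: g = B*(du^2 + ds^2)/s^2, i.e. B times the
Poincare upper half-plane metric, which has constant Gaussian curvature -1.
Scaling a 2D metric by a constant c divides the Gaussian curvature by c,
so K = -1/B = -1/(2) = -0.5000 everywhere (the point (m, s) = (3, 4) is irrelevant:
the curvature is constant).
Scalar curvature in dimension 2: R = 2K = -2/(2) = -1.0000.

-1.0000


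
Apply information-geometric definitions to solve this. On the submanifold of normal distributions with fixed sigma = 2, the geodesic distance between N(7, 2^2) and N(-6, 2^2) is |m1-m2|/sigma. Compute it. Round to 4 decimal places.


On the fixed-variance normal subfamily, geodesic distance = |m1-m2|/sigma.
|7 - -6| = 13.
sigma = 2.
d = 13/2 = 6.5000

6.5000


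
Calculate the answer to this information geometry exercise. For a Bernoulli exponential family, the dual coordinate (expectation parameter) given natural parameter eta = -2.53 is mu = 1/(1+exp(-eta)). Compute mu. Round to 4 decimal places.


Dual coordinate (expectation parameter) for Bernoulli:
mu = 1/(1+exp(-eta)).
eta = -2.53.
exp(-eta) = exp(2.53) = 12.553506.
mu = 1/(1+12.553506) = 0.0738

0.0738


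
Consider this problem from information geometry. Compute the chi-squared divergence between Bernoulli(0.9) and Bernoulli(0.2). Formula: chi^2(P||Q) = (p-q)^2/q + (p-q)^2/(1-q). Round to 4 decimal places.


Chi-squared divergence between Bernoulli distributions:
chi^2 = (p-q)^2/q + (p-q)^2/(1-q).
p = 0.9, q = 0.2, p-q = 0.7.
(p-q)^2 = 0.49.
term1 = 0.49/0.2 = 2.45.
term2 = 0.49/0.8 = 0.6125.
chi^2 = 2.45 + 0.6125 = 3.0625

3.0625


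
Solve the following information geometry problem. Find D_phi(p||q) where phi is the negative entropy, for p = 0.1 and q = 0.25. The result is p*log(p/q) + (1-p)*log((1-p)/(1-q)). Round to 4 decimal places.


Bregman divergence with negative entropy generator:
D = p*log(p/q) + (1-p)*log((1-p)/(1-q)).
p = 0.1, q = 0.25.
p*log(p/q) = 0.1*log(0.1/0.25) = -0.091629.
(1-p)*log((1-p)/(1-q)) = 0.9*log(0.9/0.75) = 0.164089.
D = -0.091629 + 0.164089 = 0.0725

0.0725


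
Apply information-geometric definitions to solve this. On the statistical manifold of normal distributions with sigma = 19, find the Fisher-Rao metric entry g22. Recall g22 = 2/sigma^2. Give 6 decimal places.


For the 2-parameter normal family, the Fisher metric has:
  g11 = 1/sigma^2, g22 = 2/sigma^2.
sigma = 19, sigma^2 = 361.
g22 = 0.005540

0.005540


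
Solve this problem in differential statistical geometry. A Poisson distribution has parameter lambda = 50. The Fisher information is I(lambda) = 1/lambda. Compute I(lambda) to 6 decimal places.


Fisher information for Poisson: I(lambda) = 1/lambda.
lambda = 50.
I(lambda) = 1/50 = 0.020000

0.020000


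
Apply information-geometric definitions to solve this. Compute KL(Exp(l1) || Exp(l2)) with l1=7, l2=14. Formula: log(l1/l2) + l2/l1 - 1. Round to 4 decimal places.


KL divergence for exponential family:
KL = log(l1/l2) + l2/l1 - 1.
log(7/14) = -0.693147.
14/7 = 2.0.
KL = -0.693147 + 2.0 - 1 = 0.3069

0.3069


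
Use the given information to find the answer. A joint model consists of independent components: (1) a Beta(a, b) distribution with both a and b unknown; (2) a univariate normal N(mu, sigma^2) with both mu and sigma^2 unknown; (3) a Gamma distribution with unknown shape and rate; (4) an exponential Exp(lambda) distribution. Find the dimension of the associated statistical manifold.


The dimension of a statistical manifold equals the number of free
(independent) real parameters of the model. For a product of independent
blocks the parameter counts add.
- Beta (a, b): 2.
- normal (mu, sigma^2): 2.
- Gamma (shape, rate): 2.
- exponential (lambda): 1.
Total = 2 + 2 + 2 + 1 = 7.
Dimension = 7

7


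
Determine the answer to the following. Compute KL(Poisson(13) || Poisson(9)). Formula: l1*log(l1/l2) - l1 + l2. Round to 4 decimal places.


KL divergence for Poisson:
KL = l1*log(l1/l2) - l1 + l2.
l1 = 13, l2 = 9.
log(13/9) = 0.367725.
l1*log(l1/l2) = 13 * 0.367725 = 4.780422.
KL = 4.780422 - 13 + 9 = 0.7804

0.7804


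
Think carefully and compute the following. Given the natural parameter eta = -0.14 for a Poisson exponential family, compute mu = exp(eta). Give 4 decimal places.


Expectation parameter for Poisson exponential family:
mu = exp(eta).
eta = -0.14.
mu = exp(-0.14) = 0.8694

0.8694


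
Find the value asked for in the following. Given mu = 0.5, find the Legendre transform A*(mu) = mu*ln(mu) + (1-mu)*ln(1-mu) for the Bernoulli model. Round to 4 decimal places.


Legendre transform for Bernoulli:
A*(mu) = mu*log(mu) + (1-mu)*log(1-mu).
mu = 0.5, 1-mu = 0.5.
mu*log(mu) = 0.5*log(0.5) = -0.346574.
(1-mu)*log(1-mu) = 0.5*log(0.5) = -0.346574.
A* = -0.346574 + -0.346574 = -0.6931

-0.6931


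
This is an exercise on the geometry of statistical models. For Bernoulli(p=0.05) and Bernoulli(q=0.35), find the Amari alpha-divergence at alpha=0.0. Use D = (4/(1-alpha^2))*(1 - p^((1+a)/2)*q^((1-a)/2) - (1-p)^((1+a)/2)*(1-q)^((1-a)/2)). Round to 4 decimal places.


Amari alpha-divergence:
D = (4/(1-alpha^2))*(1 - p^((1+a)/2)*q^((1-a)/2) - (1-p)^((1+a)/2)*(1-q)^((1-a)/2)).
alpha = 0.0, p = 0.05, q = 0.35.
e1 = (1+alpha)/2 = 0.5, e2 = (1-alpha)/2 = 0.5.
t1 = p^e1 * q^e2 = 0.05^0.5 * 0.35^0.5 = 0.132288.
t2 = (1-p)^e1 * (1-q)^e2 = 0.95^0.5 * 0.65^0.5 = 0.785812.
4/(1-alpha^2) = 4.0.
D = 4.0*(1 - 0.132288 - 0.785812) = 0.3276

0.3276


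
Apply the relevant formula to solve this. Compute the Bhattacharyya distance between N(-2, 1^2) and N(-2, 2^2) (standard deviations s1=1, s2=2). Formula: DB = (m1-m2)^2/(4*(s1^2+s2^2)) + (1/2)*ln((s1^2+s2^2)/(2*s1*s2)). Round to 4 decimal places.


Bhattacharyya distance between two Gaussians:
DB = (m1-m2)^2/(4*(s1^2+s2^2)) + (1/2)*ln((s1^2+s2^2)/(2*s1*s2)).
(m1-m2)^2 = (0)^2 = 0.
s1^2+s2^2 = 1 + 4 = 5.
term1 = 0/20 = 0.0.
term2 = 0.5*ln(5/4.0) = 0.111572.
DB = 0.0 + 0.111572 = 0.1116

0.1116


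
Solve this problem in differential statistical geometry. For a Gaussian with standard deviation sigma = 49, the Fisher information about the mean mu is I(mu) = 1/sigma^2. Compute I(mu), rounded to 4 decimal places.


The Fisher information for the mean of a normal distribution is I(mu) = 1/sigma^2.
sigma = 49, so sigma^2 = 2401.
I(mu) = 1/2401 = 0.0004

0.0004


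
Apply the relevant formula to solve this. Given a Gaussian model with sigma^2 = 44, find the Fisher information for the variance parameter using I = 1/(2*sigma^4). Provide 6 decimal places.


Fisher information for variance: I(sigma^2) = 1/(2*sigma^4).
sigma^2 = 44, so sigma^4 = 1936.
I = 1/(2*1936) = 1/3872 = 0.000258

0.000258


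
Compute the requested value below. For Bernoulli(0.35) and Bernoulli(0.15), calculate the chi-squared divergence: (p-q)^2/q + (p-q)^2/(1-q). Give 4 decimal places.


Chi-squared divergence between Bernoulli distributions:
chi^2 = (p-q)^2/q + (p-q)^2/(1-q).
p = 0.35, q = 0.15, p-q = 0.2.
(p-q)^2 = 0.04.
term1 = 0.04/0.15 = 0.266667.
term2 = 0.04/0.85 = 0.047059.
chi^2 = 0.266667 + 0.047059 = 0.3137

0.3137


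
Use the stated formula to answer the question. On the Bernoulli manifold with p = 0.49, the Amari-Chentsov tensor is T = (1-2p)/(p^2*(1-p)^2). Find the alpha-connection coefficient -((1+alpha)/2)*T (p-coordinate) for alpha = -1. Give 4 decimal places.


Skewness (Amari-Chentsov) tensor: T = (1-2p)/(p^2*(1-p)^2).
p = 0.49, 1-2p = 0.02, p^2 = 0.2401, (1-p)^2 = 0.2601.
T = 0.02/(0.2401 * 0.2601) = 0.320256.
In the p-coordinate, Gamma^(alpha) = Gamma^(0) - (alpha/2)*T with Gamma^(0) = (1/2)*g'(p) = -T/2,
so Gamma^(alpha) = -((1+alpha)/2)*T.
alpha = -1, -(1+alpha)/2 = 0.0.
Gamma = 0.0 * 0.320256 = 0.0000

0.0000


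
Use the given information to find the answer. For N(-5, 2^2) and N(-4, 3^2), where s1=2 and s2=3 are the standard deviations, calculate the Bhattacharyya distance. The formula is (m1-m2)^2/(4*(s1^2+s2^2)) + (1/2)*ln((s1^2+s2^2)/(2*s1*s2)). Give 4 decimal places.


Bhattacharyya distance between two Gaussians:
DB = (m1-m2)^2/(4*(s1^2+s2^2)) + (1/2)*ln((s1^2+s2^2)/(2*s1*s2)).
(m1-m2)^2 = (-1)^2 = 1.
s1^2+s2^2 = 4 + 9 = 13.
term1 = 1/52 = 0.019231.
term2 = 0.5*ln(13/12.0) = 0.040021.
DB = 0.019231 + 0.040021 = 0.0593

0.0593


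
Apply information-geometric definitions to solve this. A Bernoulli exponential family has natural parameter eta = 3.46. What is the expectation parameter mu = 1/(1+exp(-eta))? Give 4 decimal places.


Dual coordinate (expectation parameter) for Bernoulli:
mu = 1/(1+exp(-eta)).
eta = 3.46.
exp(-eta) = exp(-3.46) = 0.03143.
mu = 1/(1+0.03143) = 0.9695

0.9695


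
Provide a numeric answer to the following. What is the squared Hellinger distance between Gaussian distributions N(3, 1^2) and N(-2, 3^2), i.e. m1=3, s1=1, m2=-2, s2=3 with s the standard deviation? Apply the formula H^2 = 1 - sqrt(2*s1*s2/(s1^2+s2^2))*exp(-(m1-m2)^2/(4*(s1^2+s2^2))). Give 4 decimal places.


Squared Hellinger distance for Gaussians:
H^2 = 1 - sqrt(2*s1*s2/(s1^2+s2^2)) * exp(-(m1-m2)^2/(4*(s1^2+s2^2))).
s1^2 = 1, s2^2 = 9, s1^2+s2^2 = 10.
sqrt(2*1*3/(10)) = 0.774597.
(m1-m2)^2 = (5)^2 = 25.
exp(-25/(4*10)) = exp(-0.625) = 0.535261.
H^2 = 1 - 0.774597*0.535261 = 0.5854

0.5854


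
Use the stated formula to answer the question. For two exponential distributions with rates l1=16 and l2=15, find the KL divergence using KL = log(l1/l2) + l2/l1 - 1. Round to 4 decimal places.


KL divergence for exponential family:
KL = log(l1/l2) + l2/l1 - 1.
log(16/15) = 0.064539.
15/16 = 0.9375.
KL = 0.064539 + 0.9375 - 1 = 0.0020

0.0020


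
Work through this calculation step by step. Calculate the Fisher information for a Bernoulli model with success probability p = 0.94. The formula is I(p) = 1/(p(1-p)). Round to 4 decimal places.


For Bernoulli(p), Fisher information is I(p) = 1/(p*(1-p)).
p = 0.94, 1-p = 0.06.
p*(1-p) = 0.0564.
I(p) = 1/0.0564 = 17.7305

17.7305


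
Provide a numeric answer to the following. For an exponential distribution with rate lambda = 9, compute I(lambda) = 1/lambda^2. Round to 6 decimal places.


Fisher information for exponential: I(lambda) = 1/lambda^2.
lambda = 9, lambda^2 = 81.
I = 1/81 = 0.012346

0.012346


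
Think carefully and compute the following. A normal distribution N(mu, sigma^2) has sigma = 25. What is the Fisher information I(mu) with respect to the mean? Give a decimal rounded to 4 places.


The Fisher information for the mean of a normal distribution is I(mu) = 1/sigma^2.
sigma = 25, so sigma^2 = 625.
I(mu) = 1/625 = 0.0016

0.0016


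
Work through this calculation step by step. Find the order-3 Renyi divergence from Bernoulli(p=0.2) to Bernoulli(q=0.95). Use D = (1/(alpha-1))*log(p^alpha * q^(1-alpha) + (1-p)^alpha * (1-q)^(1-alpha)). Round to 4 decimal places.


Renyi divergence of order alpha between Bernoulli distributions:
D = (1/(alpha-1))*log(p^alpha * q^(1-alpha) + (1-p)^alpha * (1-q)^(1-alpha)).
alpha = 3, p = 0.2, q = 0.95.
p^alpha * q^(1-alpha) = 0.2^3 * 0.95^-2 = 0.008864.
(1-p)^alpha * (1-q)^(1-alpha) = 0.8^3 * 0.05^-2 = 204.8.
sum = 0.008864 + 204.8 = 204.808864.
D = (1/2)*log(204.808864) = 2.6610

2.6610


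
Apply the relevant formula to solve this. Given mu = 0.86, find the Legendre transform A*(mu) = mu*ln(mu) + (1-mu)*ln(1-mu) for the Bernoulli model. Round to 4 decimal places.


Legendre transform for Bernoulli:
A*(mu) = mu*log(mu) + (1-mu)*log(1-mu).
mu = 0.86, 1-mu = 0.14.
mu*log(mu) = 0.86*log(0.86) = -0.129708.
(1-mu)*log(1-mu) = 0.14*log(0.14) = -0.275256.
A* = -0.129708 + -0.275256 = -0.4050

-0.4050


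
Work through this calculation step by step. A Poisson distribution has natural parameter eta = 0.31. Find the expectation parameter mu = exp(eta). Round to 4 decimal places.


Expectation parameter for Poisson exponential family:
mu = exp(eta).
eta = 0.31.
mu = exp(0.31) = 1.3634

1.3634


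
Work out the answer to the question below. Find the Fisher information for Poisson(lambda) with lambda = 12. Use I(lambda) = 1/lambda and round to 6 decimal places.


Fisher information for Poisson: I(lambda) = 1/lambda.
lambda = 12.
I(lambda) = 1/12 = 0.083333

0.083333


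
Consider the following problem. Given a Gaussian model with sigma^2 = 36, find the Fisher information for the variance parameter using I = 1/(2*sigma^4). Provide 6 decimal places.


Fisher information for variance: I(sigma^2) = 1/(2*sigma^4).
sigma^2 = 36, so sigma^4 = 1296.
I = 1/(2*1296) = 1/2592 = 0.000386

0.000386


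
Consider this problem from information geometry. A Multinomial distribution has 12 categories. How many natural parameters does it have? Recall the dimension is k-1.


Exponential family dimension calculation:
For Multinomial with k=12 categories, dim = k-1 = 11.

11


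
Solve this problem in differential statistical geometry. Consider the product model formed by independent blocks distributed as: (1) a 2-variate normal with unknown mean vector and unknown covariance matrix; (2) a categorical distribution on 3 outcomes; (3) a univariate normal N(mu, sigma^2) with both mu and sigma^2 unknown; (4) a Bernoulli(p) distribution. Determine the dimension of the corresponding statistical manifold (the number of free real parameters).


The dimension of a statistical manifold equals the number of free
(independent) real parameters of the model. For a product of independent
blocks the parameter counts add.
- 2-variate normal: 2 (mean) + 2*3/2 = 3 (symmetric covariance) = 5.
- categorical on 3 outcomes (probabilities sum to 1): 3-1 = 2.
- normal (mu, sigma^2): 2.
- Bernoulli (p): 1.
Total = 5 + 2 + 2 + 1 = 10.
Dimension = 10

10


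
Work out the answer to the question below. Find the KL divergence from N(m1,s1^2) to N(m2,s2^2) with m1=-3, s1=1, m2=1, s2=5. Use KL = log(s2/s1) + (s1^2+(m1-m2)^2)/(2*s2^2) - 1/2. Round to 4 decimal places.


KL divergence between normal distributions:
KL = log(s2/s1) + (s1^2 + (m1-m2)^2)/(2*s2^2) - 1/2.
log(5/1) = 1.609438.
(1^2 + (-3-1)^2)/(2*5^2) = (1 + 16)/50 = 0.34.
KL = 1.609438 + 0.34 - 0.5 = 1.4494

1.4494


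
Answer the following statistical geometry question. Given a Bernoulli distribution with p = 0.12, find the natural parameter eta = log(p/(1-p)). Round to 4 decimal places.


Natural parameter for Bernoulli: eta = log(p/(1-p)).
p = 0.12, 1-p = 0.88.
p/(1-p) = 0.136364.
eta = log(0.136364) = -1.9924

-1.9924


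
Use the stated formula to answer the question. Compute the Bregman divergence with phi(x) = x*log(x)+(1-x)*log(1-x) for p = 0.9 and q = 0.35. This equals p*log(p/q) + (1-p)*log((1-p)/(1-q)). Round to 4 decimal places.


Bregman divergence with negative entropy generator:
D = p*log(p/q) + (1-p)*log((1-p)/(1-q)).
p = 0.9, q = 0.35.
p*log(p/q) = 0.9*log(0.9/0.35) = 0.850015.
(1-p)*log((1-p)/(1-q)) = 0.1*log(0.1/0.65) = -0.18718.
D = 0.850015 + -0.18718 = 0.6628

0.6628


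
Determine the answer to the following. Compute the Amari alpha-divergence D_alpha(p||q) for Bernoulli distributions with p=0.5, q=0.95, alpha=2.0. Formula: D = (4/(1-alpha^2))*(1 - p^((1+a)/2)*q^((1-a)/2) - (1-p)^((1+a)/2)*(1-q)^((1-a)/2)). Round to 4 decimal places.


Amari alpha-divergence:
D = (4/(1-alpha^2))*(1 - p^((1+a)/2)*q^((1-a)/2) - (1-p)^((1+a)/2)*(1-q)^((1-a)/2)).
alpha = 2.0, p = 0.5, q = 0.95.
e1 = (1+alpha)/2 = 1.5, e2 = (1-alpha)/2 = -0.5.
t1 = p^e1 * q^e2 = 0.5^1.5 * 0.95^-0.5 = 0.362738.
t2 = (1-p)^e1 * (1-q)^e2 = 0.5^1.5 * 0.05^-0.5 = 1.581139.
4/(1-alpha^2) = -1.333333.
D = -1.333333*(1 - 0.362738 - 1.581139) = 1.2585

1.2585


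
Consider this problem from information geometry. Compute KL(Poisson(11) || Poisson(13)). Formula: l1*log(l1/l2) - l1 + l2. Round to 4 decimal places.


KL divergence for Poisson:
KL = l1*log(l1/l2) - l1 + l2.
l1 = 11, l2 = 13.
log(11/13) = -0.167054.
l1*log(l1/l2) = 11 * -0.167054 = -1.837595.
KL = -1.837595 - 11 + 13 = 0.1624

0.1624


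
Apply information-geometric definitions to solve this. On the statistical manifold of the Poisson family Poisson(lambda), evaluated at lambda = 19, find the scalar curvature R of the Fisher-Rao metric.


This family has a single free parameter, so its statistical manifold
is 1-dimensional. The Riemann curvature tensor of any 1-dimensional
Riemannian manifold vanishes identically, so R = 0.

0


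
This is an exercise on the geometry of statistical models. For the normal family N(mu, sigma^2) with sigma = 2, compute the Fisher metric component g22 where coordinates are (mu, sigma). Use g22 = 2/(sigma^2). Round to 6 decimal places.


For the 2-parameter normal family, the Fisher metric has:
  g11 = 1/sigma^2, g22 = 2/sigma^2.
sigma = 2, sigma^2 = 4.
g22 = 0.500000

0.500000


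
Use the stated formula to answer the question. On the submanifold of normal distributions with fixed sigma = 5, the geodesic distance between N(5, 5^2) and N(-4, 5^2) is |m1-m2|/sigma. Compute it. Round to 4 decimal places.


On the fixed-variance normal subfamily, geodesic distance = |m1-m2|/sigma.
|5 - -4| = 9.
sigma = 5.
d = 9/5 = 1.8000

1.8000


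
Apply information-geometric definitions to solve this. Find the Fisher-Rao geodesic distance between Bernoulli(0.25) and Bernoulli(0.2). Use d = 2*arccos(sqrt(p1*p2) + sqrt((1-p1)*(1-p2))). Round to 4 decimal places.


Geodesic distance on Bernoulli manifold:
d(p1,p2) = 2*arccos(sqrt(p1*p2) + sqrt((1-p1)*(1-p2))).
sqrt(p1*p2) = sqrt(0.25*0.2) = 0.223607.
sqrt((1-p1)*(1-p2)) = sqrt(0.75*0.8) = 0.774597.
arg = 0.223607 + 0.774597 = 0.998203.
d = 2*arccos(0.998203) = 0.1199

0.1199


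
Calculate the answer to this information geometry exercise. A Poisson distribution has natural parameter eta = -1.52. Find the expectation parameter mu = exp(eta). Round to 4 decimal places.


Expectation parameter for Poisson exponential family:
mu = exp(eta).
eta = -1.52.
mu = exp(-1.52) = 0.2187

0.2187


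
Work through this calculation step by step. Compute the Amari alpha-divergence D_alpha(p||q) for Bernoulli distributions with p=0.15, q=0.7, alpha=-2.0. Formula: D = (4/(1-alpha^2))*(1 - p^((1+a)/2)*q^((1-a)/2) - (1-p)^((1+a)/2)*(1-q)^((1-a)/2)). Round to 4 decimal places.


Amari alpha-divergence:
D = (4/(1-alpha^2))*(1 - p^((1+a)/2)*q^((1-a)/2) - (1-p)^((1+a)/2)*(1-q)^((1-a)/2)).
alpha = -2.0, p = 0.15, q = 0.7.
e1 = (1+alpha)/2 = -0.5, e2 = (1-alpha)/2 = 1.5.
t1 = p^e1 * q^e2 = 0.15^-0.5 * 0.7^1.5 = 1.512173.
t2 = (1-p)^e1 * (1-q)^e2 = 0.85^-0.5 * 0.3^1.5 = 0.178227.
4/(1-alpha^2) = -1.333333.
D = -1.333333*(1 - 1.512173 - 0.178227) = 0.9205

0.9205


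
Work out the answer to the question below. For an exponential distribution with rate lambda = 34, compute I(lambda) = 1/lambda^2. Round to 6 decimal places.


Fisher information for exponential: I(lambda) = 1/lambda^2.
lambda = 34, lambda^2 = 1156.
I = 1/1156 = 0.000865

0.000865


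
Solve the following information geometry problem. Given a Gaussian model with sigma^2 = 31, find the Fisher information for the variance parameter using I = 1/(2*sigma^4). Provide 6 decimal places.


Fisher information for variance: I(sigma^2) = 1/(2*sigma^4).
sigma^2 = 31, so sigma^4 = 961.
I = 1/(2*961) = 1/1922 = 0.000520

0.000520


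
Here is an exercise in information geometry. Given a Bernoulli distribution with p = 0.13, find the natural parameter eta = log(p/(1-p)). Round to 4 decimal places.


Natural parameter for Bernoulli: eta = log(p/(1-p)).
p = 0.13, 1-p = 0.87.
p/(1-p) = 0.149425.
eta = log(0.149425) = -1.9010

-1.9010


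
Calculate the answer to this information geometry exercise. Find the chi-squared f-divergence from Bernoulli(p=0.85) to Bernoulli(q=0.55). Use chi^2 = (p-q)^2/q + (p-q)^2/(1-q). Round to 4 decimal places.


Chi-squared divergence between Bernoulli distributions:
chi^2 = (p-q)^2/q + (p-q)^2/(1-q).
p = 0.85, q = 0.55, p-q = 0.3.
(p-q)^2 = 0.09.
term1 = 0.09/0.55 = 0.163636.
term2 = 0.09/0.45 = 0.2.
chi^2 = 0.163636 + 0.2 = 0.3636

0.3636


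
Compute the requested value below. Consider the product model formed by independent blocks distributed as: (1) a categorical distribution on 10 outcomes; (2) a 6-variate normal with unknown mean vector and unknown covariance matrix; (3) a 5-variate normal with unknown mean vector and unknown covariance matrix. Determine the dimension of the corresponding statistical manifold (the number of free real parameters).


The dimension of a statistical manifold equals the number of free
(independent) real parameters of the model. For a product of independent
blocks the parameter counts add.
- categorical on 10 outcomes (probabilities sum to 1): 10-1 = 9.
- 6-variate normal: 6 (mean) + 6*7/2 = 21 (symmetric covariance) = 27.
- 5-variate normal: 5 (mean) + 5*6/2 = 15 (symmetric covariance) = 20.
Total = 9 + 27 + 20 = 56.
Dimension = 56

56


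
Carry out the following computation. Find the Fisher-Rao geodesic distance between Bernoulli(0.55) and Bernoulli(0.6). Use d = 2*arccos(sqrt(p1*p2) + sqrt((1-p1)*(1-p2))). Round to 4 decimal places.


Geodesic distance on Bernoulli manifold:
d(p1,p2) = 2*arccos(sqrt(p1*p2) + sqrt((1-p1)*(1-p2))).
sqrt(p1*p2) = sqrt(0.55*0.6) = 0.574456.
sqrt((1-p1)*(1-p2)) = sqrt(0.45*0.4) = 0.424264.
arg = 0.574456 + 0.424264 = 0.99872.
d = 2*arccos(0.99872) = 0.1012

0.1012


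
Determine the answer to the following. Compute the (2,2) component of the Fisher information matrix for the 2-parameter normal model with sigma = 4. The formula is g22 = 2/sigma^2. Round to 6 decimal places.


For the 2-parameter normal family, the Fisher metric has:
  g11 = 1/sigma^2, g22 = 2/sigma^2.
sigma = 4, sigma^2 = 16.
g22 = 0.125000

0.125000
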